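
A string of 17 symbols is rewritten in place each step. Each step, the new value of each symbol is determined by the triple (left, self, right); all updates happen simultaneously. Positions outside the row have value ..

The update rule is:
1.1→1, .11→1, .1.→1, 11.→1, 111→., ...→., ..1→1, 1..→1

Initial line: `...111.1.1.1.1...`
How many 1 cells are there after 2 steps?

7

..11.1111111111..
.11111........11.
count of 1: 7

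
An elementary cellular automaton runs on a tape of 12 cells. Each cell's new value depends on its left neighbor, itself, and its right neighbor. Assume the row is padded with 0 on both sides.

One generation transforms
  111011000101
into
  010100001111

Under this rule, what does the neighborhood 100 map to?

0

At position 6 the neighborhood is 100; the next row has 0 there.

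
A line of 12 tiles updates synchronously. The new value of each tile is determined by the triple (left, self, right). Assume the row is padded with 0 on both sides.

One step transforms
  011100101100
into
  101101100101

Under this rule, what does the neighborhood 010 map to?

At position 6 the neighborhood is 010; the next row has 1 there.

1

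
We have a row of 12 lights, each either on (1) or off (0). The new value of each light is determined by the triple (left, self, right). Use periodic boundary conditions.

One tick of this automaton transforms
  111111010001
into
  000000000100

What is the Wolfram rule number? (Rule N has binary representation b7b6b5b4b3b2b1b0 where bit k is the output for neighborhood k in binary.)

1

position 0: 111 → 0  (bit 7 = 0)
position 5: 110 → 0  (bit 6 = 0)
position 6: 101 → 0  (bit 5 = 0)
position 8: 100 → 0  (bit 4 = 0)
position 11: 011 → 0  (bit 3 = 0)
position 7: 010 → 0  (bit 2 = 0)
position 10: 001 → 0  (bit 1 = 0)
position 9: 000 → 1  (bit 0 = 1)
bits b7..b0 = 00000001 = 1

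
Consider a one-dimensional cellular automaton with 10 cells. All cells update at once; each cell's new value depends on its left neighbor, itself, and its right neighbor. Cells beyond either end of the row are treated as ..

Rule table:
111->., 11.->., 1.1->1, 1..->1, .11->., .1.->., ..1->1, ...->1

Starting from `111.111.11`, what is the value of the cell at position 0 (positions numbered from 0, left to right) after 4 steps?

step 1: ...1...1..
step 2: 111.111.11  (repeats step 0; period 2)
step 4: 111.111.11
position 0 holds 1

1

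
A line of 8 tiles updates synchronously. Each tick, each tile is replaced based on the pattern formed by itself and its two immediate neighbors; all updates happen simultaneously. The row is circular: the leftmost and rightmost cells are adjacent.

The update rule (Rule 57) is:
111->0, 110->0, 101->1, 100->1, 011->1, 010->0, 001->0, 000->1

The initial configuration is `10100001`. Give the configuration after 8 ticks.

01011101
10110010
01101001
11010100
10101010
01010101
10101010  (repeats tick 5; period 2)
tick 8: 01010101

01010101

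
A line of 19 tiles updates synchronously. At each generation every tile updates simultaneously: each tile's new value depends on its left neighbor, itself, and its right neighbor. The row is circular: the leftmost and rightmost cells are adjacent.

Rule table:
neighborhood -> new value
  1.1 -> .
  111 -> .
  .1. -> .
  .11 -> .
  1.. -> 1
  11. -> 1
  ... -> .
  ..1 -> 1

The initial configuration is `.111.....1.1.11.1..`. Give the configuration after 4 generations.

generation 1: 1..11...1.....1..1.
generation 2: .11.11.1.1...1.11..
generation 3: 1.1..1....1.1...11.
generation 4: ...11.1..1...1.1.1.

...11.1..1...1.1.1.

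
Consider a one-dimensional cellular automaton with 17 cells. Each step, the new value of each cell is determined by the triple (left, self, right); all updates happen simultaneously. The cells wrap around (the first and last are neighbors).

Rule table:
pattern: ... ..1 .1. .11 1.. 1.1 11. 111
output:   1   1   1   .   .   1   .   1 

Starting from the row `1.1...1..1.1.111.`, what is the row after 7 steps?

111.111.11111.1.1
11.1.1.1.111.111.
..1111111.1.1.1.1
.1.11111.11111111
111.111.1.111111.
.1.1.1.111.1111.1
1111111.1.1.11.11

1111111.1.1.11.11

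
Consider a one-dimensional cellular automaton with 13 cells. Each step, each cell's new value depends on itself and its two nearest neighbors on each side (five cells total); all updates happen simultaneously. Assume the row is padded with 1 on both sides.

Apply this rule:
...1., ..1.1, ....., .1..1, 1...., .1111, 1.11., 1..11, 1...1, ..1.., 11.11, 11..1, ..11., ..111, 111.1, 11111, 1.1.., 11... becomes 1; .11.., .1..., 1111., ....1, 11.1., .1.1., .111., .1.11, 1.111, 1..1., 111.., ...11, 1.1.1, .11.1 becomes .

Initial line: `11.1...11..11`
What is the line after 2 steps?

step 1: .1.1.1.1.1111
step 2: ..........111

..........111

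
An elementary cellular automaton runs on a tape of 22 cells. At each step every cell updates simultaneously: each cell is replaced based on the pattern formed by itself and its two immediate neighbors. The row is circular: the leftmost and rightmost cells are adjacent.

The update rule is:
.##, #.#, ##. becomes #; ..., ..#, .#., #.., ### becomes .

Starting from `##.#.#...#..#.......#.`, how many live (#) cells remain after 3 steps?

###.#................#
..##.................#
..##..................
count of #: 2

2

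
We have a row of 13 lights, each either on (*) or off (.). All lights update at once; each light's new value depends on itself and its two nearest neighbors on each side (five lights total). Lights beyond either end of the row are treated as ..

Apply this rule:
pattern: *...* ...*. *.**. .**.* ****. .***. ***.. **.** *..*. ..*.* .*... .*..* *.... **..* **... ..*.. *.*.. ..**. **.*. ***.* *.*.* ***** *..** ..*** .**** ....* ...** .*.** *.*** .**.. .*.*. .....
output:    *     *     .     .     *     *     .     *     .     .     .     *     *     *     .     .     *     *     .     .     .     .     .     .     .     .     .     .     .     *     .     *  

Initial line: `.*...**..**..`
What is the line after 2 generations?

*..*.***.**.*
.*....*.*...*

.*....*.*...*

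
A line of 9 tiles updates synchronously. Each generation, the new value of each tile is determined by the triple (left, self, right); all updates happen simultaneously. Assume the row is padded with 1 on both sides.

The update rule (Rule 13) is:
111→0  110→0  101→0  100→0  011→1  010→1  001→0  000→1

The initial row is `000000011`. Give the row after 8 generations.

generation 1: 011111010
generation 2: 010000010
generation 3: 010111010
generation 4: 010100010
generation 5: 010101010
generation 6: 010101010  (fixed point — unchanged through generation 8)

010101010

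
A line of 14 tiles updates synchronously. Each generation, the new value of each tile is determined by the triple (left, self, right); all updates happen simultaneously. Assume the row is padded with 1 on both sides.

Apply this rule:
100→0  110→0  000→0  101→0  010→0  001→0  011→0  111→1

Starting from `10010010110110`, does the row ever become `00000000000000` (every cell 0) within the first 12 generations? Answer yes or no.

00000000000000
all cells are 0 at generation 1

yes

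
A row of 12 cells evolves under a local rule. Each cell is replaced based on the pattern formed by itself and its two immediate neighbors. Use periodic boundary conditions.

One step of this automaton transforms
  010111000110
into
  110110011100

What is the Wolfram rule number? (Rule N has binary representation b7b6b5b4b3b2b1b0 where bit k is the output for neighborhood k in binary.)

position 4: 111 → 1  (bit 7 = 1)
position 5: 110 → 0  (bit 6 = 0)
position 2: 101 → 0  (bit 5 = 0)
position 6: 100 → 0  (bit 4 = 0)
position 3: 011 → 1  (bit 3 = 1)
position 1: 010 → 1  (bit 2 = 1)
position 0: 001 → 1  (bit 1 = 1)
position 7: 000 → 1  (bit 0 = 1)
bits b7..b0 = 10001111 = 143

143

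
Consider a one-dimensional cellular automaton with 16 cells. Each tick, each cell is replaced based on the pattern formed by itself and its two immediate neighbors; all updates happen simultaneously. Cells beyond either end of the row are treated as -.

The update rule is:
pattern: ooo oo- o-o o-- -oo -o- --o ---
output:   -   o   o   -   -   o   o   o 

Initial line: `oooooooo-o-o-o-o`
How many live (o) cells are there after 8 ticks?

tick 1: -------ooooooooo
tick 2: ooooooo--------o
tick 3: ------o-oooooooo
tick 4: oooooooo-------o
tick 5: -------o-ooooooo
tick 6: ooooooooo------o
tick 7: --------o-oooooo
tick 8: oooooooooo-----o
count of o: 11

11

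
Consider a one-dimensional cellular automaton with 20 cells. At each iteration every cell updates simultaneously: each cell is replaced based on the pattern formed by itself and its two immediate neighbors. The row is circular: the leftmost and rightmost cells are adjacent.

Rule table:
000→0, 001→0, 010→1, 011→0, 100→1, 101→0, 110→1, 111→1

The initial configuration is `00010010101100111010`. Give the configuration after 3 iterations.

11001010011001101100

00011010100110011011
10001010110011001001
11001010011001101100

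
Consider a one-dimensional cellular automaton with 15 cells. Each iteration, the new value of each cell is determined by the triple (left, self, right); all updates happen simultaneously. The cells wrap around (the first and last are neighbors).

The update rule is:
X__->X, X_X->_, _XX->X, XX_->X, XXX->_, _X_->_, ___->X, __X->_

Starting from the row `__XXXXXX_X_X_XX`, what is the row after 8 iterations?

iteration 1: X_X____X_____XX
iteration 2: X__XXX__XXXX_X_
iteration 3: _X_X_XX_X__X___
iteration 4: _____XX__X__XXX
iteration 5: XXXX_XXX__X_X_X
iteration 6: ___X_X_XX_____X
iteration 7: XX_____XXXXXX__
iteration 8: XXXXXX_X____XX_

XXXXXX_X____XX_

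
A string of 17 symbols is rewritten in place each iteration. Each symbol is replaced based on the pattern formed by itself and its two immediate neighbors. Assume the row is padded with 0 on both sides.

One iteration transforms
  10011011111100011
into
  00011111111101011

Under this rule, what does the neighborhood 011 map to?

1

At position 3 the neighborhood is 011; the next row has 1 there.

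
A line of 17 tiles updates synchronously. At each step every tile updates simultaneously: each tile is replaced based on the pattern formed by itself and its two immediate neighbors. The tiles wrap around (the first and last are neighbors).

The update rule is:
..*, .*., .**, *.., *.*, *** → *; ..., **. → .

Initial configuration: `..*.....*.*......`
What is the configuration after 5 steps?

.*******.***.****

.***...*****.....
***.*.*****.*....
**.*******.***..*
*.*******.***.***
.*******.***.****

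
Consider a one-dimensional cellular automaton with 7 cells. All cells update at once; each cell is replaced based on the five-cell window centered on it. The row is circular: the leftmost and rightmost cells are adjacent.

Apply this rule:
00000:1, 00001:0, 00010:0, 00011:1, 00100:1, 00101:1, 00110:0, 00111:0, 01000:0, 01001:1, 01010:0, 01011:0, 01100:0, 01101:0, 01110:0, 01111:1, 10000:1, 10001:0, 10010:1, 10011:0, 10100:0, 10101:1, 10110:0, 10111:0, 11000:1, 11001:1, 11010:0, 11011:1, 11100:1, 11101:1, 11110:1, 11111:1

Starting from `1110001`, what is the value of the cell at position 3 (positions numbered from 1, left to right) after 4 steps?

step 1: 1111010
step 2: 0111010
step 3: 0001001
step 4: 0001111
position 3 holds 0

0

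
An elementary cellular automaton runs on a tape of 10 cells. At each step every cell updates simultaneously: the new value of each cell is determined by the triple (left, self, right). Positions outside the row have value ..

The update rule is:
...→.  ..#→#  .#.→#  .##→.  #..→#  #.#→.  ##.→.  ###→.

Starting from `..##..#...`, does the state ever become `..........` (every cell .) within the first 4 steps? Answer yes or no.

.#..####..
####....#.
....#..###
...####...
step 4 is ...####..., still not uniform .

no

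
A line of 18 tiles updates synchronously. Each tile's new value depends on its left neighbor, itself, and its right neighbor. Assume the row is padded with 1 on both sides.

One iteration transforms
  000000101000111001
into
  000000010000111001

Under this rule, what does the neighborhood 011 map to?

1

At position 12 the neighborhood is 011; the next row has 1 there.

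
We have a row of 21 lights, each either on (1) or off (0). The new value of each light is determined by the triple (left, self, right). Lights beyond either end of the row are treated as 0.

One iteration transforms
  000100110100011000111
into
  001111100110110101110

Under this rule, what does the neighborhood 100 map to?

1

At position 4 the neighborhood is 100; the next row has 1 there.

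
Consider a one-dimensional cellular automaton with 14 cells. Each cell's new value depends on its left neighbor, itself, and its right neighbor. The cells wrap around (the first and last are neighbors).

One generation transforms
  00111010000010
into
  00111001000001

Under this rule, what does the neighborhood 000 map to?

0

At position 0 the neighborhood is 000; the next row has 0 there.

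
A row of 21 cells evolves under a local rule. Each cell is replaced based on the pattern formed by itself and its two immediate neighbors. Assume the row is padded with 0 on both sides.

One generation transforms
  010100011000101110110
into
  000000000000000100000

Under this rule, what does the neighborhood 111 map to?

At position 15 the neighborhood is 111; the next row has 1 there.

1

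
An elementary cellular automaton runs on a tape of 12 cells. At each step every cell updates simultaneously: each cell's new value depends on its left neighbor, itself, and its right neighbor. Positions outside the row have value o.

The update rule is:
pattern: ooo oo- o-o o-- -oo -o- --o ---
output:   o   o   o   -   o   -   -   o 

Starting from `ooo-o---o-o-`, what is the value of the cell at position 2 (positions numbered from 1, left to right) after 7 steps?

o

oooo--o--o-o
oooo------oo
oooo-oooo-oo
oooooooooooo
oooooooooooo  (fixed point — unchanged through step 7)
position 2 holds o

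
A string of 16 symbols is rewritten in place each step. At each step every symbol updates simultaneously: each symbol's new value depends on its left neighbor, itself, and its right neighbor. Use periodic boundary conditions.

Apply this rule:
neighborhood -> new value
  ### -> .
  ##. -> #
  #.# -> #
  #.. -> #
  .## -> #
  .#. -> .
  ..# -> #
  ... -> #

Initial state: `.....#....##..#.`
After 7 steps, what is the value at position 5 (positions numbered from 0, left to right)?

.

step 1: #####.########.#
step 2: ....###......###
step 3: #####.########.#  (repeats step 1; period 2)
step 7: #####.########.#
position 5 holds .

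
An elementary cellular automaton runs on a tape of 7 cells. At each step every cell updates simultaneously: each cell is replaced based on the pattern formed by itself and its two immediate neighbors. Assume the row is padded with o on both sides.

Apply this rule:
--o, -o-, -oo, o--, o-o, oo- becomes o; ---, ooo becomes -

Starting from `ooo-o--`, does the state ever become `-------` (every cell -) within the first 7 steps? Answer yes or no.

yes

--ooooo
ooo----
--oo--o
ooooooo
-------
all cells are - at step 5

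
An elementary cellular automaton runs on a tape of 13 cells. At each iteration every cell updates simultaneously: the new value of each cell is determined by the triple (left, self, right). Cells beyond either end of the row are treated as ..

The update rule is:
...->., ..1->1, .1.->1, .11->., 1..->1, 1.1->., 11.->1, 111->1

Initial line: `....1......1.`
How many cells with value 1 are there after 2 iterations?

...111....111
..1.111..1.11
count of 1: 7

7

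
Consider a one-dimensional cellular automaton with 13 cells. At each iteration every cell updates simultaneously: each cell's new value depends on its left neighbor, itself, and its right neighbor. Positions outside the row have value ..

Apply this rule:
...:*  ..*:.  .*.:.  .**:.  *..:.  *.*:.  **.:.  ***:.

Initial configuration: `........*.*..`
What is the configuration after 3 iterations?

*******.....*

*******.....*
........***..
*******.....*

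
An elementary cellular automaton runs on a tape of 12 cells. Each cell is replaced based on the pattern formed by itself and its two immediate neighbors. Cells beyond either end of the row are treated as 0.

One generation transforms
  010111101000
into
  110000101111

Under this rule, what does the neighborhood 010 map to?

At position 1 the neighborhood is 010; the next row has 1 there.

1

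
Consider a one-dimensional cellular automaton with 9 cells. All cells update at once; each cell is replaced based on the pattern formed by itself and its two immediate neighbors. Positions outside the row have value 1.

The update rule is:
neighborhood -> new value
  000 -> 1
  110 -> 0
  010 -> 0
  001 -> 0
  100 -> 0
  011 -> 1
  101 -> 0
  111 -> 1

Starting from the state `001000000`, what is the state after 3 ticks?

010011000

000011110
011011100
010011000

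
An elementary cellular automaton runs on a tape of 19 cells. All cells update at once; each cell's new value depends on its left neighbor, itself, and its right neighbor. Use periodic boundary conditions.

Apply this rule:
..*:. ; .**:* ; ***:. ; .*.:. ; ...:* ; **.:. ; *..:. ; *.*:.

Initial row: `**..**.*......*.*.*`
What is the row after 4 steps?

........**.*....*..

....*....****.....*
.**...**.*....***..
.*..*.*....**.*...*
........**.*....*..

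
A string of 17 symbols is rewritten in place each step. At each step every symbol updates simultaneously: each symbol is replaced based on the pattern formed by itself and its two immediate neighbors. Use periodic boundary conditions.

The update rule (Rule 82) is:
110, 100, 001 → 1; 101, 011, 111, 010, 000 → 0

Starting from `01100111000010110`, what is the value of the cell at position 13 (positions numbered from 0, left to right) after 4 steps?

0

10111001100100011
10001110111010100
01010010001000011
00001101010100101
position 13 holds 0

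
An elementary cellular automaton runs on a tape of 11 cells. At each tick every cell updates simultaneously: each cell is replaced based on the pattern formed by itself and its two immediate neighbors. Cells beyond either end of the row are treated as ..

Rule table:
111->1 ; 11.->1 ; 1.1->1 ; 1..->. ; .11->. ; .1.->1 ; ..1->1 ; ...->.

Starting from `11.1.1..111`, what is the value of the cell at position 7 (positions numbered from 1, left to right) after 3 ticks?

tick 1: .11111.1.11
tick 2: 1.1111111.1
tick 3: 11.11111111
position 7 holds 1

1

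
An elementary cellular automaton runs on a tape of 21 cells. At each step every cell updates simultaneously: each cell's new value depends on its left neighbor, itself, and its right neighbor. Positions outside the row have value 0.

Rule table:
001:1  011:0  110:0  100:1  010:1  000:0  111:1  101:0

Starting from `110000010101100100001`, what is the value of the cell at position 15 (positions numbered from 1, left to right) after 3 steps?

001000110100011110011
011101000110101101100
101001101000100000010
position 15 holds 0

0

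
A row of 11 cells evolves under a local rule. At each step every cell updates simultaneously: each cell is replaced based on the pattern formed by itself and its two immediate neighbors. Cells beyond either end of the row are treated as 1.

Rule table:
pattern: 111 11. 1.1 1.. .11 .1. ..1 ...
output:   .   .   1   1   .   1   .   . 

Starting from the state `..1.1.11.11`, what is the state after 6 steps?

.1...1....1

step 1: 1.1111..1..
step 2: .1....1.11.
step 3: 111...11..1
step 4: ...1....1..
step 5: 1..11...11.
step 6: .1...1....1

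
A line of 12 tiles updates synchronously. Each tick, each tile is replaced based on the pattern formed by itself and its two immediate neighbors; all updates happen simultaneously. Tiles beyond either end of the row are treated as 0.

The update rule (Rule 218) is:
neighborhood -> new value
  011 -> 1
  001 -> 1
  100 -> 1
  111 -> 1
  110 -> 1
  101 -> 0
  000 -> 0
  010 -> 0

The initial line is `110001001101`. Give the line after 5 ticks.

111010111100
111000111110
111101111111
111101111111  (fixed point — unchanged through tick 5)

111101111111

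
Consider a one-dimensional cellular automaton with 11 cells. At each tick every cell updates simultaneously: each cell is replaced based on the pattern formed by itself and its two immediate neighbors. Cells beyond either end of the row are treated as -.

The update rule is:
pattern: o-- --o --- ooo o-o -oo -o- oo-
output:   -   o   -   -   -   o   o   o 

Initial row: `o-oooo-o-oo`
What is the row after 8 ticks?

o-o--o-o-oo
o-o-oo-o-oo
o-o-oo-o-oo  (fixed point — unchanged through tick 8)

o-o-oo-o-oo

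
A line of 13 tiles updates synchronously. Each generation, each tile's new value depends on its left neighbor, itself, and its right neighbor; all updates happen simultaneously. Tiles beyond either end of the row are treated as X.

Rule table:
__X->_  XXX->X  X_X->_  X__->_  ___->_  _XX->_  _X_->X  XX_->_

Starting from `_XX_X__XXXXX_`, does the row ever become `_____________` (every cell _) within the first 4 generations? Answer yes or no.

no

generation 1: ____X___XXX__
generation 2: ____X____X___
generation 3: ____X____X___  (fixed point — unchanged through generation 4)
generation 4 is ____X____X___, still not uniform _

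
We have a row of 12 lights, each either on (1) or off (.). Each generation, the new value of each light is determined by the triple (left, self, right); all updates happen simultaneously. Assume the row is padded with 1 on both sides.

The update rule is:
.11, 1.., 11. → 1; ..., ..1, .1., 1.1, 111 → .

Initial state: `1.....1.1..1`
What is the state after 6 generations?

1..1.11....1

generation 1: 11.......1.1
generation 2: .11........1
generation 3: .111.......1
generation 4: .1.11......1
generation 5: ...111.....1
generation 6: 1..1.11....1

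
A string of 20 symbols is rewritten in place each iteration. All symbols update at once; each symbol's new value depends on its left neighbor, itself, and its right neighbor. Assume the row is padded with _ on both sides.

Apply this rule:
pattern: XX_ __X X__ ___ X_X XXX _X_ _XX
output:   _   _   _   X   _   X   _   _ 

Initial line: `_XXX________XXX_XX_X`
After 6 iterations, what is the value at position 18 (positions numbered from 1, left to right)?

X

__X__XXXXXX__X______
X_____XXXX_____XXXXX
__XXX__XX__XXX__XXX_
X__X________X____X__
_____XXXXXX___XX___X
XXXX__XXXX__X____X__
position 18 holds X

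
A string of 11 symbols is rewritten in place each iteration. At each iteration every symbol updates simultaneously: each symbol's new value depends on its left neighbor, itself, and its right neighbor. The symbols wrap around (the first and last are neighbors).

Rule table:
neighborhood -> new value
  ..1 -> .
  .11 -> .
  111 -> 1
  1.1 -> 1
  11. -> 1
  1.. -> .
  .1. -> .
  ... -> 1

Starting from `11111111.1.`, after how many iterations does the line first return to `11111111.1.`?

iteration 1: .11111111.1
iteration 2: 1.11111111.
iteration 3: .1.11111111
iteration 4: 1.1.1111111
iteration 5: 11.1.111111
iteration 6: 111.1.11111
iteration 7: 1111.1.1111
iteration 8: 11111.1.111
iteration 9: 111111.1.11
iteration 10: 1111111.1.1
iteration 11: 11111111.1.

11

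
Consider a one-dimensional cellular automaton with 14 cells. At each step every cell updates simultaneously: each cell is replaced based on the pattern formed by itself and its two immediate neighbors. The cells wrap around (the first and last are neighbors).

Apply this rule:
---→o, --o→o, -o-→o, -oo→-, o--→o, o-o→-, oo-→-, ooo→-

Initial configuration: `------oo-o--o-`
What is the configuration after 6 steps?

------ooo-----

oooooo---ooooo
------ooo-----
oooooo---ooooo  (repeats step 1; period 2)
step 6: ------ooo-----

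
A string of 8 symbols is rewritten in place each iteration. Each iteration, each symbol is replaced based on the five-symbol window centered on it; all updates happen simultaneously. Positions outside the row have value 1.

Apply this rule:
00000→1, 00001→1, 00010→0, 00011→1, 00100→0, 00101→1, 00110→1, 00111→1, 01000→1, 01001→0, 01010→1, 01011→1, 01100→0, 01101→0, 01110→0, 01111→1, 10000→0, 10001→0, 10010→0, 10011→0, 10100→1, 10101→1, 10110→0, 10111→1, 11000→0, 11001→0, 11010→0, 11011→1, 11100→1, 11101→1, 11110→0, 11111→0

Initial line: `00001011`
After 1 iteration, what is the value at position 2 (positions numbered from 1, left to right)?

00101111
position 2 holds 0

0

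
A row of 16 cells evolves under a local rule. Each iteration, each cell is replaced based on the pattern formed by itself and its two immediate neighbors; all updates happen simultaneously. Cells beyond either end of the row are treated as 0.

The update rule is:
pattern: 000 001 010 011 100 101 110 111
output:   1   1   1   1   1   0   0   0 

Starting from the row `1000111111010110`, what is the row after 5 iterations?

1111111000000001

iteration 1: 1111100000010101
iteration 2: 1000011111110101
iteration 3: 1111110000000101
iteration 4: 1000001111111101
iteration 5: 1111111000000001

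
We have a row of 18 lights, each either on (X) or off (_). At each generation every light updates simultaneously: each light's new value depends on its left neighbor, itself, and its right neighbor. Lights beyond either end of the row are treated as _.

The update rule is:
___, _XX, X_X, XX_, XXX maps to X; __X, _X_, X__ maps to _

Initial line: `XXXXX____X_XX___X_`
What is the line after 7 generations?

XXXXX_XX__XXX_X___
XXXXXXXX__XXXX__XX
XXXXXXXX__XXXX__XX  (fixed point — unchanged through generation 7)

XXXXXXXX__XXXX__XX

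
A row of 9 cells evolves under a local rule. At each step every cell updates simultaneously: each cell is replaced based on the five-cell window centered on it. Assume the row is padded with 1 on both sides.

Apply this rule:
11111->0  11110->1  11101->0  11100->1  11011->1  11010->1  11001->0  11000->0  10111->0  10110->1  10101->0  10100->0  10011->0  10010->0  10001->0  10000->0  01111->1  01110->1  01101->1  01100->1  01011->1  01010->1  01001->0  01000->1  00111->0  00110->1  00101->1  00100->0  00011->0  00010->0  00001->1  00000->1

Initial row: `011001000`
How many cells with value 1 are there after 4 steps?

111000100
011000000
111001110
011000101
count of 1: 4

4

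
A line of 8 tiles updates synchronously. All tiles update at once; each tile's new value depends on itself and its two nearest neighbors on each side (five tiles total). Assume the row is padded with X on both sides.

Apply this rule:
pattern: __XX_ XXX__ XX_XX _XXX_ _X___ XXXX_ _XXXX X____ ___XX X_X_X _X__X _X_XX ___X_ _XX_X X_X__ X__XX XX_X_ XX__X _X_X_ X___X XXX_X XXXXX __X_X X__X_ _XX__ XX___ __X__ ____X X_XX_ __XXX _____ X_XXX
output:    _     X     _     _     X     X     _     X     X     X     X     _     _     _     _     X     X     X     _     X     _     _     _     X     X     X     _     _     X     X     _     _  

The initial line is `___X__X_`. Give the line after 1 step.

XX__XX__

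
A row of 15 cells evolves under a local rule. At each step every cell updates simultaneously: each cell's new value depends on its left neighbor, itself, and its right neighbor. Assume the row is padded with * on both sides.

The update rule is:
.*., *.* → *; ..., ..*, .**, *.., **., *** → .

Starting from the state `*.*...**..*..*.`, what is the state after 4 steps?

.**.......*..**
*.........*....
..........*....
..........*....

..........*....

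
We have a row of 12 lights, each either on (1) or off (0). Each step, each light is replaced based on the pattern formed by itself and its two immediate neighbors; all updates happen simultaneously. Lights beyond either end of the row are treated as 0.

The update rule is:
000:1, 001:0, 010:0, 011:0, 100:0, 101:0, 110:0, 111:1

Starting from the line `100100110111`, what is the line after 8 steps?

010010000111

000000000010
111111111000
011111110011
001111100000
100111001111
000010000110
111000110000
010010000111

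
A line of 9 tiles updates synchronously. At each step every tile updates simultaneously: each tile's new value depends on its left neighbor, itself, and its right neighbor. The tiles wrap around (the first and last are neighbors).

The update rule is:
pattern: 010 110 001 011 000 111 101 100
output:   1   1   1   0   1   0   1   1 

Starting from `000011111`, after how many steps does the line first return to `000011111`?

9

111100001
000111110
111000011
001111100
110000111
011111000
100001111
111110000
000011111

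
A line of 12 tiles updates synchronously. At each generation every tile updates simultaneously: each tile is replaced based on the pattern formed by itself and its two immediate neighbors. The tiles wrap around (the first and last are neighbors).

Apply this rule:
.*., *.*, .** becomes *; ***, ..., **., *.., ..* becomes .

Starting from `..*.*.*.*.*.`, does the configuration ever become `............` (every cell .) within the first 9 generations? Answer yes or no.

no

generation 1: ..*********.
generation 2: ..*.........
generation 3: ..*.........  (fixed point — unchanged through generation 9)
generation 9 is ..*........., still not uniform .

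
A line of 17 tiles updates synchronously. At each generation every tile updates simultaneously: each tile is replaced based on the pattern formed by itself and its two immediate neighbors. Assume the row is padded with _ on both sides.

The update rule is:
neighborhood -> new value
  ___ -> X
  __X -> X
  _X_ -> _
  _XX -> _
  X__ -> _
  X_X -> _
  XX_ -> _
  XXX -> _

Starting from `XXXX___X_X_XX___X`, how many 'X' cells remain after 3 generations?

_____XX_______XX_
XXXXX___XXXXXX___
______XX_______XX
count of X: 4

4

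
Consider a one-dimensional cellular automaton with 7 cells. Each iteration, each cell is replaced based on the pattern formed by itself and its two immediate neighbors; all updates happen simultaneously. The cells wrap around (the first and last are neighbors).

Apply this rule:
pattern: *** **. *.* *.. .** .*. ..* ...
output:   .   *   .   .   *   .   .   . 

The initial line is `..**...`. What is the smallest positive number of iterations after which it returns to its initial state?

..**...

1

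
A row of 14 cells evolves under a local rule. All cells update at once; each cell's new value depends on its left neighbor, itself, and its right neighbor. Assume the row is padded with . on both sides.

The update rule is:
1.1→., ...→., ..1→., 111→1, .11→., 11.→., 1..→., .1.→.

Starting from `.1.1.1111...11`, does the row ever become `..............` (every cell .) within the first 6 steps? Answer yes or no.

yes

......11......
..............
all cells are . at step 2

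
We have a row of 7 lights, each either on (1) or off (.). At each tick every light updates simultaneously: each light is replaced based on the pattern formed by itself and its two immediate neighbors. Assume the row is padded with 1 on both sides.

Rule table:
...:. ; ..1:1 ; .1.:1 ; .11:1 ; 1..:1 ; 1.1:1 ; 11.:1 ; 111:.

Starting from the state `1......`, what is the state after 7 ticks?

11....1
.11..11
111111.
.....11
1...11.
11.1111
.111...

.111...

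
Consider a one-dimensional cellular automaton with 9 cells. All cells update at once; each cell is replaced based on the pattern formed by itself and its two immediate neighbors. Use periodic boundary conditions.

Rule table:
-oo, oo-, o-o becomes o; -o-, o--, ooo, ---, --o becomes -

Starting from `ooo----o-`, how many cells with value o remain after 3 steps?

2

step 1: o-o-----o
step 2: oo------o
step 3: -o------o
count of o: 2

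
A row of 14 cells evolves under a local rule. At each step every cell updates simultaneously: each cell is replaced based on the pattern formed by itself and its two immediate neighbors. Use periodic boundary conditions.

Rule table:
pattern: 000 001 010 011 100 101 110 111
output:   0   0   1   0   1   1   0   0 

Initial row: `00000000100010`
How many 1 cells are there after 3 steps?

00000000110011
10000000001000
11000000001100
count of 1: 4

4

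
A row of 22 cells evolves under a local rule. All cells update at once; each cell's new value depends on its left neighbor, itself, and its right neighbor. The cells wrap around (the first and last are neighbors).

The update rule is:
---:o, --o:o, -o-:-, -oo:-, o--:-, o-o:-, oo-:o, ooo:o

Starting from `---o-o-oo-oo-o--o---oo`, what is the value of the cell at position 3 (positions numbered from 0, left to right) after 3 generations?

-

generation 1: -oo-----o--o---o--oo-o
generation 2: --o-oooo--o--oo--o-o--
generation 3: oo---ooo-o--o-o-o----o
position 3 holds -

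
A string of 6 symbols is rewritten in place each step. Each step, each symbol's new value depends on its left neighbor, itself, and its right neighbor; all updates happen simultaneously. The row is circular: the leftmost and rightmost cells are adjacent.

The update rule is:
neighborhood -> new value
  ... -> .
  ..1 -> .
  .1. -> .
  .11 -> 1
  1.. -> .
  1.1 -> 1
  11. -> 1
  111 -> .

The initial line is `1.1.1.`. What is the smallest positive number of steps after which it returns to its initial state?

2

step 1: .1.1.1
step 2: 1.1.1.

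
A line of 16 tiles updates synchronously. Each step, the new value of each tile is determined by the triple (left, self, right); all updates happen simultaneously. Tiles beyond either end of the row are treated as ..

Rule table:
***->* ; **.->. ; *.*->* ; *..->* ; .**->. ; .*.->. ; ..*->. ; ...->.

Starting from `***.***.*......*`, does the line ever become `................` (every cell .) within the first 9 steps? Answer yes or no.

no

.*.*.*.*.*......
..*.*.*.*.*.....
...*.*.*.*.*....
....*.*.*.*.*...
.....*.*.*.*.*..
......*.*.*.*.*.
.......*.*.*.*.*
........*.*.*.*.
.........*.*.*.*
step 9 is .........*.*.*.*, still not uniform .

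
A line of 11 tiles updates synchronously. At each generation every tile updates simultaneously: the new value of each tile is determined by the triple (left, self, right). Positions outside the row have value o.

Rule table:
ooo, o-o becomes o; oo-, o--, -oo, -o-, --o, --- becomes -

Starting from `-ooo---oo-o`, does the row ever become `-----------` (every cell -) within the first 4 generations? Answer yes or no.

yes

generation 1: o-o------o-
generation 2: -o--------o
generation 3: o----------
generation 4: -----------
all cells are - at generation 4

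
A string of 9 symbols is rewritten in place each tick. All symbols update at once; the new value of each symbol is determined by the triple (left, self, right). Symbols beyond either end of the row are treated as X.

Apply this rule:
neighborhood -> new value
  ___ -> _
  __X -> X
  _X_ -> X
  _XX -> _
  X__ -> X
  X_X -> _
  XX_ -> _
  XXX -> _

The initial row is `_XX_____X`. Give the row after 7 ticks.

___X_X___

___X___X_
X_XXX_XX_
_________
X_______X
_X_____X_
_XX___XX_
___X_X___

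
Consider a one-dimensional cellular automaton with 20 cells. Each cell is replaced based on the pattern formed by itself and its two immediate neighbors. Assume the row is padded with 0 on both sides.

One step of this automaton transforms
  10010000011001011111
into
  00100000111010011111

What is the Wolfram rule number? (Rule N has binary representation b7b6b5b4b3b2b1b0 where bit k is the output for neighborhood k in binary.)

202

position 16: 111 → 1  (bit 7 = 1)
position 10: 110 → 1  (bit 6 = 1)
position 14: 101 → 0  (bit 5 = 0)
position 1: 100 → 0  (bit 4 = 0)
position 9: 011 → 1  (bit 3 = 1)
position 0: 010 → 0  (bit 2 = 0)
position 2: 001 → 1  (bit 1 = 1)
position 5: 000 → 0  (bit 0 = 0)
bits b7..b0 = 11001010 = 202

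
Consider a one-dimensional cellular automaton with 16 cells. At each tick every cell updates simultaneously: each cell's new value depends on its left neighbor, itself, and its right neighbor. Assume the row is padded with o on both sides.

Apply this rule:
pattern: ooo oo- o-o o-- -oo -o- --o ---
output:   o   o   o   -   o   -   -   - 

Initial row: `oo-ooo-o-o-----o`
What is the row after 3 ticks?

ooooooo-o------o
oooooooo-------o
oooooooo-------o

oooooooo-------o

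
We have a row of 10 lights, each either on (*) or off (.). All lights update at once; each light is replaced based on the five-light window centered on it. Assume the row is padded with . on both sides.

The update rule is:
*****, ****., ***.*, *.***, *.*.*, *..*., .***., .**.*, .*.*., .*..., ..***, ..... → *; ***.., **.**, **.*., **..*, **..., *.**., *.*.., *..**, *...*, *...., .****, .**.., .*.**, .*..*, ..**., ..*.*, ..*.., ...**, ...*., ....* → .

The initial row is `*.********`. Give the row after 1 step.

..*.*****.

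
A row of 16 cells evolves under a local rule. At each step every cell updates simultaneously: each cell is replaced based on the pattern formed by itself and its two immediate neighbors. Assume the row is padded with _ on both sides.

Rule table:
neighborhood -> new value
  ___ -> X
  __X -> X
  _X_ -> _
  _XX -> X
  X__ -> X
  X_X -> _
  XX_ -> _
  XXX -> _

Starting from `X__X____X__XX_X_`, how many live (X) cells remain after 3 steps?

_XX_XXXX_XXX___X
XX__X____X__XXX_
X_XX_XXXX_XXX__X
count of X: 11

11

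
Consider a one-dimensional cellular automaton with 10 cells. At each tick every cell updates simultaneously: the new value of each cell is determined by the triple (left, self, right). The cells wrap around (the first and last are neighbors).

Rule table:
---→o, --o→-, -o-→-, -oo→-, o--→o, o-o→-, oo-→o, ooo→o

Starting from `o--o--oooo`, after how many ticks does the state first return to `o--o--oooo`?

10

oo--o--ooo
ooo--o--oo
oooo--o--o
ooooo--o--
-ooooo--o-
--ooooo--o
o--ooooo--
-o--ooooo-
--o--ooooo
o--o--oooo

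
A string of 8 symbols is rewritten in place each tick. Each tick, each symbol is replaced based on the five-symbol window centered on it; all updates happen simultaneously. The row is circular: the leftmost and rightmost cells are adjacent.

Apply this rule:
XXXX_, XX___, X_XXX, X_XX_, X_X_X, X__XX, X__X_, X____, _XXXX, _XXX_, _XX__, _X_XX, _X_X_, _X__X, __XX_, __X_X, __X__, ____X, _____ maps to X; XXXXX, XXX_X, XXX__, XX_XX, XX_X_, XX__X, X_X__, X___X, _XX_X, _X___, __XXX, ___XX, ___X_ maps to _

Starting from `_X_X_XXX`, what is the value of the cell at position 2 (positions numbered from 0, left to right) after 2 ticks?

X

tick 1: _XXXXXX_
tick 2: X_X__X__
position 2 holds X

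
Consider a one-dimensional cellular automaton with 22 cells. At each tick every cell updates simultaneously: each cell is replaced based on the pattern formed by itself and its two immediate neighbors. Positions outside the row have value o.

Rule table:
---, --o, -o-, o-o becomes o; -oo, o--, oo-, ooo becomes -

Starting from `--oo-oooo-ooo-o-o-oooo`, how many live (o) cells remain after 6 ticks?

11

-o--o----o---ooooo----
oo-oo-oooo-oo------ooo
--o--o----o---ooooo---
-oo-oo-oooo-oo------oo
o--o--o----o---ooooo--
--oo-oo-oooo-oo------o
count of o: 11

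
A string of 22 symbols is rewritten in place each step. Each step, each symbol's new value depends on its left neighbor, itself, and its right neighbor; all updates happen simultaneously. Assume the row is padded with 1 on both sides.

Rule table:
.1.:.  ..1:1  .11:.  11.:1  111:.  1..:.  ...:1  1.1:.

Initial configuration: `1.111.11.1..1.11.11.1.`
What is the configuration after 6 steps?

1...1..1...1...1..1...
1.11..1..11..11..1..11
1..1.1..1.1.1.1.1..1..
1.1....1..........1..1
1...111..111111111..1.
1.11..1.1........1.1..

1.11..1.1........1.1..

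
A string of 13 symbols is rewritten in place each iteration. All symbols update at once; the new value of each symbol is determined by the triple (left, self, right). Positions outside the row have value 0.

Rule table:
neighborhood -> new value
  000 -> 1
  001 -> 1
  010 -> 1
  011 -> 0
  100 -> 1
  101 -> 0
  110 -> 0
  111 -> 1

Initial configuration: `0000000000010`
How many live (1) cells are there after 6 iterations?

5

iteration 1: 1111111111111
iteration 2: 0111111111110
iteration 3: 1011111111101
iteration 4: 1001111111001
iteration 5: 1110111110111
iteration 6: 0100011100010
count of 1: 5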